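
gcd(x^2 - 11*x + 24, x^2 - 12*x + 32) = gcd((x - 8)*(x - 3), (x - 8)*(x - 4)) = x - 8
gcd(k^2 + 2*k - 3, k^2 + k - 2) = k - 1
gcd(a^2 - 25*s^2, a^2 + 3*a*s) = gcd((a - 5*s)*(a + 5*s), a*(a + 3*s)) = 1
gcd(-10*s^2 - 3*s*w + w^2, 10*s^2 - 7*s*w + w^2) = 5*s - w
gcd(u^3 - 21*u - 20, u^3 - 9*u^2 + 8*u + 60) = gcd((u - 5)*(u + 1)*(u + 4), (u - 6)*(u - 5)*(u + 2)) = u - 5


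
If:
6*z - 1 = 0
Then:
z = 1/6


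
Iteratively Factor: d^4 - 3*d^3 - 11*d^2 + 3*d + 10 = (d - 5)*(d^3 + 2*d^2 - d - 2) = (d - 5)*(d + 1)*(d^2 + d - 2) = (d - 5)*(d - 1)*(d + 1)*(d + 2)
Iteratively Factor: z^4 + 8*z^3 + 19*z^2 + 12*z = (z)*(z^3 + 8*z^2 + 19*z + 12) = z*(z + 3)*(z^2 + 5*z + 4) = z*(z + 1)*(z + 3)*(z + 4)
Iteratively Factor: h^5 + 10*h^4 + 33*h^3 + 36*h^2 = (h + 3)*(h^4 + 7*h^3 + 12*h^2) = h*(h + 3)*(h^3 + 7*h^2 + 12*h) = h^2*(h + 3)*(h^2 + 7*h + 12) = h^2*(h + 3)*(h + 4)*(h + 3)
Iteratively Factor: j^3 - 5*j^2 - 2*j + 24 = (j - 3)*(j^2 - 2*j - 8) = (j - 3)*(j + 2)*(j - 4)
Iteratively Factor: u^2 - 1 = (u + 1)*(u - 1)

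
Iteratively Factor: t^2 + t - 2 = (t - 1)*(t + 2)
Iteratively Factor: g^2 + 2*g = (g + 2)*(g)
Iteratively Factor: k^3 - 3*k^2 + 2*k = (k - 1)*(k^2 - 2*k) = k*(k - 1)*(k - 2)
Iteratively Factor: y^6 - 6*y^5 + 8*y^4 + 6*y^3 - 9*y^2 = (y - 3)*(y^5 - 3*y^4 - y^3 + 3*y^2) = y*(y - 3)*(y^4 - 3*y^3 - y^2 + 3*y) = y*(y - 3)*(y + 1)*(y^3 - 4*y^2 + 3*y) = y*(y - 3)*(y - 1)*(y + 1)*(y^2 - 3*y) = y*(y - 3)^2*(y - 1)*(y + 1)*(y)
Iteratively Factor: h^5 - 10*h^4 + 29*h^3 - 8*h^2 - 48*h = (h - 4)*(h^4 - 6*h^3 + 5*h^2 + 12*h) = h*(h - 4)*(h^3 - 6*h^2 + 5*h + 12) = h*(h - 4)^2*(h^2 - 2*h - 3) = h*(h - 4)^2*(h + 1)*(h - 3)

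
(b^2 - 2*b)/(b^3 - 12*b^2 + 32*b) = (b - 2)/(b^2 - 12*b + 32)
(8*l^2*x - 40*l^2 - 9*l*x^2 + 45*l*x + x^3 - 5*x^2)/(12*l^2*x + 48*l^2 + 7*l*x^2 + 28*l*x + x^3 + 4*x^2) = (8*l^2*x - 40*l^2 - 9*l*x^2 + 45*l*x + x^3 - 5*x^2)/(12*l^2*x + 48*l^2 + 7*l*x^2 + 28*l*x + x^3 + 4*x^2)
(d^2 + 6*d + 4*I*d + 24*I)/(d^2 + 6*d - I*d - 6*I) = (d + 4*I)/(d - I)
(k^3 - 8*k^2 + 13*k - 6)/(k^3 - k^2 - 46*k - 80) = (-k^3 + 8*k^2 - 13*k + 6)/(-k^3 + k^2 + 46*k + 80)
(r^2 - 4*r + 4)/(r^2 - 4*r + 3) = (r^2 - 4*r + 4)/(r^2 - 4*r + 3)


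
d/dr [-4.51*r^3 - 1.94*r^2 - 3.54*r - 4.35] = -13.53*r^2 - 3.88*r - 3.54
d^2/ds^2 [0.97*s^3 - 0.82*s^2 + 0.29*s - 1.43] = 5.82*s - 1.64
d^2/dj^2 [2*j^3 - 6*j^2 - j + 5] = 12*j - 12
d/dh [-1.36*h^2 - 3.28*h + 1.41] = -2.72*h - 3.28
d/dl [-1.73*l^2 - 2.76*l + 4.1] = -3.46*l - 2.76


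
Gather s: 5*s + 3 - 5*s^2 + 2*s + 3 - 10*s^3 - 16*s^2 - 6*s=-10*s^3 - 21*s^2 + s + 6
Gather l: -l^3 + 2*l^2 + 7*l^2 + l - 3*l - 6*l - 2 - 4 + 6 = -l^3 + 9*l^2 - 8*l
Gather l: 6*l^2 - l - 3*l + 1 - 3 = 6*l^2 - 4*l - 2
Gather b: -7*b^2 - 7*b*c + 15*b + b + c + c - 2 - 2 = -7*b^2 + b*(16 - 7*c) + 2*c - 4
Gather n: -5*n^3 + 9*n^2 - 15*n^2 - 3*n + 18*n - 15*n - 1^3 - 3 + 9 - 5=-5*n^3 - 6*n^2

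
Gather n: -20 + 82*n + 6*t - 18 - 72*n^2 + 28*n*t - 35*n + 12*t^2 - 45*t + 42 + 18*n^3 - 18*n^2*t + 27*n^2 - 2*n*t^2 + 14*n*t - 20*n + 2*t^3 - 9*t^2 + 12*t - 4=18*n^3 + n^2*(-18*t - 45) + n*(-2*t^2 + 42*t + 27) + 2*t^3 + 3*t^2 - 27*t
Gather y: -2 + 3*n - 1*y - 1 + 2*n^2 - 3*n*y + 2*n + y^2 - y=2*n^2 + 5*n + y^2 + y*(-3*n - 2) - 3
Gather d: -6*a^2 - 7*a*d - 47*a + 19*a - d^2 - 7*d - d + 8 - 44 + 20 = -6*a^2 - 28*a - d^2 + d*(-7*a - 8) - 16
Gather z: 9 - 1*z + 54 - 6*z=63 - 7*z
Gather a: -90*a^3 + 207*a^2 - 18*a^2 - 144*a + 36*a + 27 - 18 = -90*a^3 + 189*a^2 - 108*a + 9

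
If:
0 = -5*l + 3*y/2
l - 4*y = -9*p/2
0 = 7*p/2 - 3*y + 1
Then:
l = 27/11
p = 74/11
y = 90/11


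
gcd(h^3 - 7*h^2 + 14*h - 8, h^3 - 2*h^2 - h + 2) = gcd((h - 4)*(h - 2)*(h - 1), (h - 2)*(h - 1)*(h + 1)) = h^2 - 3*h + 2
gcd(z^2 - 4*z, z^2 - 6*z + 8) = z - 4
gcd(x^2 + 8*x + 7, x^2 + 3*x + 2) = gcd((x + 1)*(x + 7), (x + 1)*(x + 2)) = x + 1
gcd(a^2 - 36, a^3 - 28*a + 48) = a + 6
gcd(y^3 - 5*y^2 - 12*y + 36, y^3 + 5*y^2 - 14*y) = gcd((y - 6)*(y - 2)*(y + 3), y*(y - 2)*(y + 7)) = y - 2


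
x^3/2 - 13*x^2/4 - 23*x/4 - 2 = (x/2 + 1/2)*(x - 8)*(x + 1/2)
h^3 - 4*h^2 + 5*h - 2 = (h - 2)*(h - 1)^2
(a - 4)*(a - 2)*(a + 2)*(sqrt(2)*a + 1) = sqrt(2)*a^4 - 4*sqrt(2)*a^3 + a^3 - 4*sqrt(2)*a^2 - 4*a^2 - 4*a + 16*sqrt(2)*a + 16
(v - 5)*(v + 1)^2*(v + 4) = v^4 + v^3 - 21*v^2 - 41*v - 20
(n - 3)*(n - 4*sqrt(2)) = n^2 - 4*sqrt(2)*n - 3*n + 12*sqrt(2)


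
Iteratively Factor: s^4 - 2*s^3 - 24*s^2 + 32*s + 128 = (s - 4)*(s^3 + 2*s^2 - 16*s - 32) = (s - 4)*(s + 2)*(s^2 - 16) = (s - 4)^2*(s + 2)*(s + 4)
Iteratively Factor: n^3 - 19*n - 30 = (n + 2)*(n^2 - 2*n - 15) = (n + 2)*(n + 3)*(n - 5)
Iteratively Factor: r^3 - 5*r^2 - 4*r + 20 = (r + 2)*(r^2 - 7*r + 10) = (r - 2)*(r + 2)*(r - 5)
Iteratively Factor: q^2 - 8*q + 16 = (q - 4)*(q - 4)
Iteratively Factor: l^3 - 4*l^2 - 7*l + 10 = (l - 1)*(l^2 - 3*l - 10) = (l - 1)*(l + 2)*(l - 5)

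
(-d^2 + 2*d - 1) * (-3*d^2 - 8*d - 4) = 3*d^4 + 2*d^3 - 9*d^2 + 4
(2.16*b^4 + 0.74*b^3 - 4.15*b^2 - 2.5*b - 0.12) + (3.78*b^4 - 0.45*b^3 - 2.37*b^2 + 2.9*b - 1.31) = 5.94*b^4 + 0.29*b^3 - 6.52*b^2 + 0.4*b - 1.43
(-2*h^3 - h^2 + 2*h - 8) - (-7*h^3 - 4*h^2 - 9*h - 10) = 5*h^3 + 3*h^2 + 11*h + 2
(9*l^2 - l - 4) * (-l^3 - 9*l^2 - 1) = -9*l^5 - 80*l^4 + 13*l^3 + 27*l^2 + l + 4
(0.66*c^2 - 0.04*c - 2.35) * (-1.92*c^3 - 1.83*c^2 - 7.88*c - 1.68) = -1.2672*c^5 - 1.131*c^4 - 0.6156*c^3 + 3.5069*c^2 + 18.5852*c + 3.948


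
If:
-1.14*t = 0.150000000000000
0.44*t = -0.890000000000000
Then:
No Solution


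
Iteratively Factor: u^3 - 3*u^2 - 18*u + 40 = (u + 4)*(u^2 - 7*u + 10) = (u - 2)*(u + 4)*(u - 5)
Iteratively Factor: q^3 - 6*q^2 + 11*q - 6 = (q - 3)*(q^2 - 3*q + 2) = (q - 3)*(q - 1)*(q - 2)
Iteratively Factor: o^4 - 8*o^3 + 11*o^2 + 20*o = (o - 4)*(o^3 - 4*o^2 - 5*o) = o*(o - 4)*(o^2 - 4*o - 5) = o*(o - 5)*(o - 4)*(o + 1)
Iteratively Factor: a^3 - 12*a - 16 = (a + 2)*(a^2 - 2*a - 8) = (a - 4)*(a + 2)*(a + 2)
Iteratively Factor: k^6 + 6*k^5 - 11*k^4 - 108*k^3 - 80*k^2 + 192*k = (k)*(k^5 + 6*k^4 - 11*k^3 - 108*k^2 - 80*k + 192) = k*(k + 4)*(k^4 + 2*k^3 - 19*k^2 - 32*k + 48) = k*(k - 1)*(k + 4)*(k^3 + 3*k^2 - 16*k - 48) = k*(k - 1)*(k + 4)^2*(k^2 - k - 12) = k*(k - 1)*(k + 3)*(k + 4)^2*(k - 4)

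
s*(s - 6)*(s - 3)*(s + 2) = s^4 - 7*s^3 + 36*s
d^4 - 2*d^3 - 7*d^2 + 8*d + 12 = (d - 3)*(d - 2)*(d + 1)*(d + 2)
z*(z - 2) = z^2 - 2*z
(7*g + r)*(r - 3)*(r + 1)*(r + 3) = 7*g*r^3 + 7*g*r^2 - 63*g*r - 63*g + r^4 + r^3 - 9*r^2 - 9*r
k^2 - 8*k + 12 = (k - 6)*(k - 2)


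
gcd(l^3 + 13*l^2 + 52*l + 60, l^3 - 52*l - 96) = l^2 + 8*l + 12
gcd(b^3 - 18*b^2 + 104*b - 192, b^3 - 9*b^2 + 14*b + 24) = b^2 - 10*b + 24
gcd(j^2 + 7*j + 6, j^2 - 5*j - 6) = j + 1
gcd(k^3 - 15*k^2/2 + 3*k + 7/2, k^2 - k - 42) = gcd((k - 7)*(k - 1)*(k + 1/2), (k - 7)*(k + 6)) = k - 7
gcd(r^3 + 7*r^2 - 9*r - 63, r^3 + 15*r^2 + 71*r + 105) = r^2 + 10*r + 21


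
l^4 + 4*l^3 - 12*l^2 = l^2*(l - 2)*(l + 6)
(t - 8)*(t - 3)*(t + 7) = t^3 - 4*t^2 - 53*t + 168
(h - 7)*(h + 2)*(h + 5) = h^3 - 39*h - 70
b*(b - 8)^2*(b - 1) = b^4 - 17*b^3 + 80*b^2 - 64*b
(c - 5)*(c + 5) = c^2 - 25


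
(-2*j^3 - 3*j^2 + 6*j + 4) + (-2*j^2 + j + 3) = -2*j^3 - 5*j^2 + 7*j + 7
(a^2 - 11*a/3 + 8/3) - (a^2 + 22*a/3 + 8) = -11*a - 16/3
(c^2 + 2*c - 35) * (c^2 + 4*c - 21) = c^4 + 6*c^3 - 48*c^2 - 182*c + 735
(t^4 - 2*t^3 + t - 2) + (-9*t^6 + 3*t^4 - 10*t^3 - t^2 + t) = -9*t^6 + 4*t^4 - 12*t^3 - t^2 + 2*t - 2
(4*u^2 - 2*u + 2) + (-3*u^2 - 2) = u^2 - 2*u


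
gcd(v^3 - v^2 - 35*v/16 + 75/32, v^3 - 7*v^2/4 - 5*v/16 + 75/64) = v^2 - 5*v/2 + 25/16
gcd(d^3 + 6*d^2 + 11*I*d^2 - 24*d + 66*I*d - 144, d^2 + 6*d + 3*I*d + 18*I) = d^2 + d*(6 + 3*I) + 18*I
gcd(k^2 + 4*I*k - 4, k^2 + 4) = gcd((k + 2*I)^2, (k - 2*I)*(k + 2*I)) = k + 2*I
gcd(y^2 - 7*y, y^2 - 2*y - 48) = 1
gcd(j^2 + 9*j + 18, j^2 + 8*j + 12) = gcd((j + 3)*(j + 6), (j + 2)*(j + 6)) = j + 6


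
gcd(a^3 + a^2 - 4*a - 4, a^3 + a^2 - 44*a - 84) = a + 2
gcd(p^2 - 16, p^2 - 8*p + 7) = 1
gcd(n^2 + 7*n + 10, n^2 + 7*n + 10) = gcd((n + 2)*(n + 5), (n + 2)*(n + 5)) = n^2 + 7*n + 10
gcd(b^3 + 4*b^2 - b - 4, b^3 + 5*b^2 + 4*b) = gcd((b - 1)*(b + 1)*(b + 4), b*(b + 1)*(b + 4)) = b^2 + 5*b + 4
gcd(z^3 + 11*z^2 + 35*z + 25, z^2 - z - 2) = z + 1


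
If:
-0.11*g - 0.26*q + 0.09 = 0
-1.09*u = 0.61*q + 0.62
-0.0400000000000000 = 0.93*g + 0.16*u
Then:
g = 0.08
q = 0.31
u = -0.74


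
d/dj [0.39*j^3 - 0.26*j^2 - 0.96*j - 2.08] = 1.17*j^2 - 0.52*j - 0.96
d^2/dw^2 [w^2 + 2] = 2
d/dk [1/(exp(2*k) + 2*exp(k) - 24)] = -2*(exp(k) + 1)*exp(k)/(exp(2*k) + 2*exp(k) - 24)^2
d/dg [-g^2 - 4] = -2*g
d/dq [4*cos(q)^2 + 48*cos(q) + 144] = -8*(cos(q) + 6)*sin(q)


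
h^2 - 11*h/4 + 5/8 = (h - 5/2)*(h - 1/4)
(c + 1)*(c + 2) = c^2 + 3*c + 2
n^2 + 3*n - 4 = (n - 1)*(n + 4)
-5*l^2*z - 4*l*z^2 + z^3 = z*(-5*l + z)*(l + z)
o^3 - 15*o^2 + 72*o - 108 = (o - 6)^2*(o - 3)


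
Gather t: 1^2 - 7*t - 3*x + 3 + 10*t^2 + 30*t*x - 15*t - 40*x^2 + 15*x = 10*t^2 + t*(30*x - 22) - 40*x^2 + 12*x + 4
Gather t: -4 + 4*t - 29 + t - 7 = 5*t - 40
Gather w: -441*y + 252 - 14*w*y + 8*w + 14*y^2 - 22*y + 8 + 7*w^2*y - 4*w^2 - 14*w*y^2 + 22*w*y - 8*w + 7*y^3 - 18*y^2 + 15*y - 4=w^2*(7*y - 4) + w*(-14*y^2 + 8*y) + 7*y^3 - 4*y^2 - 448*y + 256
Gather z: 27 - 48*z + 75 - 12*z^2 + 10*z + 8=-12*z^2 - 38*z + 110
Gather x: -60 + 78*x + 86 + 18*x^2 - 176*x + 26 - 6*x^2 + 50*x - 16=12*x^2 - 48*x + 36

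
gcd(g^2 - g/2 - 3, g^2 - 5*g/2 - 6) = g + 3/2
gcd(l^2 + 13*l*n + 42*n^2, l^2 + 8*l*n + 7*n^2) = l + 7*n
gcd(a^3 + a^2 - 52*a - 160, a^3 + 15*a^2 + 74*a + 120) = a^2 + 9*a + 20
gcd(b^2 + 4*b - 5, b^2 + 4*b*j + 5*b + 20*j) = b + 5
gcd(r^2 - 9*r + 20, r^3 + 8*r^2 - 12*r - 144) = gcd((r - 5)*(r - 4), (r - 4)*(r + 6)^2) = r - 4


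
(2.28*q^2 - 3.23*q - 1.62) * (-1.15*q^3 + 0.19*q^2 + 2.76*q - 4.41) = -2.622*q^5 + 4.1477*q^4 + 7.5421*q^3 - 19.2774*q^2 + 9.7731*q + 7.1442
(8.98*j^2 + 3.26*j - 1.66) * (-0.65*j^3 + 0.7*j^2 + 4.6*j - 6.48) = -5.837*j^5 + 4.167*j^4 + 44.669*j^3 - 44.3564*j^2 - 28.7608*j + 10.7568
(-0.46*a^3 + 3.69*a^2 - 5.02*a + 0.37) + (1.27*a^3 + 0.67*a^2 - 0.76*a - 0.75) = 0.81*a^3 + 4.36*a^2 - 5.78*a - 0.38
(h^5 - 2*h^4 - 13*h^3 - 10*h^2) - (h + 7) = h^5 - 2*h^4 - 13*h^3 - 10*h^2 - h - 7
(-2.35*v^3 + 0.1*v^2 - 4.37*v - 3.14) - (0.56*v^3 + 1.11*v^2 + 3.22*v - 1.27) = -2.91*v^3 - 1.01*v^2 - 7.59*v - 1.87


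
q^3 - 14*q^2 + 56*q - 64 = (q - 8)*(q - 4)*(q - 2)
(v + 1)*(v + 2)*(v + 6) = v^3 + 9*v^2 + 20*v + 12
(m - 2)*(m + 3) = m^2 + m - 6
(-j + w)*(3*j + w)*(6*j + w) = -18*j^3 + 9*j^2*w + 8*j*w^2 + w^3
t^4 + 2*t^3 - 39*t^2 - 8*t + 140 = (t - 5)*(t - 2)*(t + 2)*(t + 7)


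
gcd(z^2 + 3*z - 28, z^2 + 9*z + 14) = z + 7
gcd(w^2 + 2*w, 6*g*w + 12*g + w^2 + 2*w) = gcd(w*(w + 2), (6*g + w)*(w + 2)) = w + 2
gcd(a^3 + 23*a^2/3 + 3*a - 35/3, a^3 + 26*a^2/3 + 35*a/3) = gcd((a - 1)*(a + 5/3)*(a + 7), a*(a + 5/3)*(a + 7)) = a^2 + 26*a/3 + 35/3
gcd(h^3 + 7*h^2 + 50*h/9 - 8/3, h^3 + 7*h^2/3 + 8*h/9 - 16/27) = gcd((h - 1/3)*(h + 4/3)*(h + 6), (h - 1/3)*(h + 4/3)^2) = h^2 + h - 4/9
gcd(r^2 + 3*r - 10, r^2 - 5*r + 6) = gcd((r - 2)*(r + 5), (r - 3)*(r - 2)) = r - 2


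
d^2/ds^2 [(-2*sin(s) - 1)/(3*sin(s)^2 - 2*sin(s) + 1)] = 2*(81*sin(s)^5 + 24*sin(s)^4 - 29*sin(s)^2 - 163*sin(s)/4 + 135*sin(3*s)/4 - 9*sin(5*s)/2 - 5)/(3*sin(s)^2 - 2*sin(s) + 1)^3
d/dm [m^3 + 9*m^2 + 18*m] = 3*m^2 + 18*m + 18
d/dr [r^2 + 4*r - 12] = 2*r + 4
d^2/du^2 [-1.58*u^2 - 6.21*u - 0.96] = -3.16000000000000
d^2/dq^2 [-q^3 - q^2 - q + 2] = -6*q - 2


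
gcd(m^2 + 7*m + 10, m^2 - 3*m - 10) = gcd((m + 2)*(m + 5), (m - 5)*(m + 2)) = m + 2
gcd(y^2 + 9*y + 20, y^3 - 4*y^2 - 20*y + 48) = y + 4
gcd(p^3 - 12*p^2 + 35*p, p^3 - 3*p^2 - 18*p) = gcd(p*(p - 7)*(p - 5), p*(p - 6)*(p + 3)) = p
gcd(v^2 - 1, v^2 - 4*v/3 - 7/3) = v + 1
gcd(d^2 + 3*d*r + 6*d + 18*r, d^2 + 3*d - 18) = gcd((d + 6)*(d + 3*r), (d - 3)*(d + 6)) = d + 6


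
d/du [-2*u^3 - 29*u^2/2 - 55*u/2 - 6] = -6*u^2 - 29*u - 55/2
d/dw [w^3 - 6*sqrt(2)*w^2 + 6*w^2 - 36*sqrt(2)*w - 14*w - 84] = 3*w^2 - 12*sqrt(2)*w + 12*w - 36*sqrt(2) - 14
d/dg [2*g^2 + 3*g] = 4*g + 3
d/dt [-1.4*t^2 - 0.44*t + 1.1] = -2.8*t - 0.44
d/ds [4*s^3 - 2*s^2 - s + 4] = 12*s^2 - 4*s - 1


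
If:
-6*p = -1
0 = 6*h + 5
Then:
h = -5/6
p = 1/6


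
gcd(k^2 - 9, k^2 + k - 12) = k - 3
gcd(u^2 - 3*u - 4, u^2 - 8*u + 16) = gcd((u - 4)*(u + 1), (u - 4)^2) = u - 4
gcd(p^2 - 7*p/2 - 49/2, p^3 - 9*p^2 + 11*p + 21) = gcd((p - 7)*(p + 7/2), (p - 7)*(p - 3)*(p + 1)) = p - 7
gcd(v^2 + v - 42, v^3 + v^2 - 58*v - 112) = v + 7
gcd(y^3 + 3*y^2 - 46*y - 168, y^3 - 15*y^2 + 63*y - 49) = y - 7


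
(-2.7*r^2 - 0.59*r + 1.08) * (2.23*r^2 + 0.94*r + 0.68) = -6.021*r^4 - 3.8537*r^3 + 0.0178*r^2 + 0.614*r + 0.7344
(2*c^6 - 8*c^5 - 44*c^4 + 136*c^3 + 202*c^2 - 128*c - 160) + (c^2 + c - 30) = 2*c^6 - 8*c^5 - 44*c^4 + 136*c^3 + 203*c^2 - 127*c - 190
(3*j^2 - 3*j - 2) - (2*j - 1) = 3*j^2 - 5*j - 1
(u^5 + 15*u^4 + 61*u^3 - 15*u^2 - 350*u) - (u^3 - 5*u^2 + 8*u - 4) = u^5 + 15*u^4 + 60*u^3 - 10*u^2 - 358*u + 4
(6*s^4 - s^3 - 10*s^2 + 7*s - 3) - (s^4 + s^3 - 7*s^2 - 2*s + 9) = 5*s^4 - 2*s^3 - 3*s^2 + 9*s - 12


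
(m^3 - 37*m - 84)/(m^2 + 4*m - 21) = (m^3 - 37*m - 84)/(m^2 + 4*m - 21)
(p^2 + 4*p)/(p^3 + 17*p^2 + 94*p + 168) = p/(p^2 + 13*p + 42)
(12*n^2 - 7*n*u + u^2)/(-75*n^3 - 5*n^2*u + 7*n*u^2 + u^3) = (-4*n + u)/(25*n^2 + 10*n*u + u^2)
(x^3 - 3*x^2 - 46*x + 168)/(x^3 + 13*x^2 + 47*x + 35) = (x^2 - 10*x + 24)/(x^2 + 6*x + 5)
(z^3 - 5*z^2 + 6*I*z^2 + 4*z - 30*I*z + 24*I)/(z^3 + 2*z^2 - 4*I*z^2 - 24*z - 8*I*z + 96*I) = (z^2 + z*(-1 + 6*I) - 6*I)/(z^2 + z*(6 - 4*I) - 24*I)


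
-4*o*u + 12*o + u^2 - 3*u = (-4*o + u)*(u - 3)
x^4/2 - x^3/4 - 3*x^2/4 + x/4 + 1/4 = (x/2 + 1/2)*(x - 1)^2*(x + 1/2)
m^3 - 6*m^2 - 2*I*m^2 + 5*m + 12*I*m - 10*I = (m - 5)*(m - 1)*(m - 2*I)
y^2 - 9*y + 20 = (y - 5)*(y - 4)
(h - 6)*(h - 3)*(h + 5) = h^3 - 4*h^2 - 27*h + 90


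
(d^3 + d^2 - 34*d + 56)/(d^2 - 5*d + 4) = (d^2 + 5*d - 14)/(d - 1)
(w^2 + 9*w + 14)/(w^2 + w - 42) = (w + 2)/(w - 6)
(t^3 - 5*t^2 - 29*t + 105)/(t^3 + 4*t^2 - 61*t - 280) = (t^2 - 10*t + 21)/(t^2 - t - 56)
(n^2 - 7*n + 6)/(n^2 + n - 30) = (n^2 - 7*n + 6)/(n^2 + n - 30)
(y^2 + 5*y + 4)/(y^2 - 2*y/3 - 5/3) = 3*(y + 4)/(3*y - 5)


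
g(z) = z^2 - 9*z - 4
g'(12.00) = 15.00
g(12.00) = 32.00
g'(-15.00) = -39.00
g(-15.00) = 356.00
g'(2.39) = -4.22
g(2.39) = -19.80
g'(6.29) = 3.58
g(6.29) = -21.05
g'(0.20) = -8.60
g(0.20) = -5.76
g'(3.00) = -3.00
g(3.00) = -22.00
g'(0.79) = -7.42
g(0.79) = -10.49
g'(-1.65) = -12.30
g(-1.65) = 13.57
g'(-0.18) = -9.36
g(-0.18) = -2.35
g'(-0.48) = -9.96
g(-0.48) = 0.55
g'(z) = 2*z - 9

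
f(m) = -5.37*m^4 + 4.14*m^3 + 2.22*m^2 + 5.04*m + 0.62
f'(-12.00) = 38857.68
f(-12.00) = -118246.42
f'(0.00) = 5.04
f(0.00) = 0.62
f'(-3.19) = 814.54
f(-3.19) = -683.34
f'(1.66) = -51.62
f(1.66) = -6.73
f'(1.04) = -1.07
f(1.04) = 6.64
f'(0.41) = 7.47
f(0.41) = 3.19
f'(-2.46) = 389.05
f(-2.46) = -256.64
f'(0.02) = 5.13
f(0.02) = 0.72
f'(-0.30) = 5.41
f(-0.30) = -0.85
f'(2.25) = -166.76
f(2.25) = -67.27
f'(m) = -21.48*m^3 + 12.42*m^2 + 4.44*m + 5.04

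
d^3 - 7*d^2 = d^2*(d - 7)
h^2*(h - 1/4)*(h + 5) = h^4 + 19*h^3/4 - 5*h^2/4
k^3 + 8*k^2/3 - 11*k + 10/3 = (k - 2)*(k - 1/3)*(k + 5)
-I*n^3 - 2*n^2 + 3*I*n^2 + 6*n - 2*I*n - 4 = (n - 2)*(n - 2*I)*(-I*n + I)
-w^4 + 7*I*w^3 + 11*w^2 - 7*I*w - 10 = (w - 5*I)*(w - 2*I)*(-I*w - I)*(-I*w + I)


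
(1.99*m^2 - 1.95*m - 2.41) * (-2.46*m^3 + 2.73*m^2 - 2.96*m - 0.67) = -4.8954*m^5 + 10.2297*m^4 - 5.2853*m^3 - 2.1406*m^2 + 8.4401*m + 1.6147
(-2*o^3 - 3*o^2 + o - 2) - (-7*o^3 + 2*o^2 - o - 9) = 5*o^3 - 5*o^2 + 2*o + 7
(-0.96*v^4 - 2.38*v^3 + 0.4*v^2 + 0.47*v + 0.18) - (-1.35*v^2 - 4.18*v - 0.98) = -0.96*v^4 - 2.38*v^3 + 1.75*v^2 + 4.65*v + 1.16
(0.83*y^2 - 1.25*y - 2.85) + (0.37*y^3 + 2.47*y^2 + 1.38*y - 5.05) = 0.37*y^3 + 3.3*y^2 + 0.13*y - 7.9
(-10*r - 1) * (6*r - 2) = -60*r^2 + 14*r + 2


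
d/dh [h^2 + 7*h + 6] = 2*h + 7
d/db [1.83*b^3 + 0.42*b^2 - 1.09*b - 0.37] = 5.49*b^2 + 0.84*b - 1.09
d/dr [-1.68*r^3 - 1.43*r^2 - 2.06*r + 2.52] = -5.04*r^2 - 2.86*r - 2.06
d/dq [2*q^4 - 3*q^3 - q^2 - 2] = q*(8*q^2 - 9*q - 2)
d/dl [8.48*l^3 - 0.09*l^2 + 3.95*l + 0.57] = 25.44*l^2 - 0.18*l + 3.95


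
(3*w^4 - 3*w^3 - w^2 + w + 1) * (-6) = -18*w^4 + 18*w^3 + 6*w^2 - 6*w - 6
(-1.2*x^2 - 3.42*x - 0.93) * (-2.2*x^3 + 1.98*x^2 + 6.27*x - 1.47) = 2.64*x^5 + 5.148*x^4 - 12.2496*x^3 - 21.5208*x^2 - 0.8037*x + 1.3671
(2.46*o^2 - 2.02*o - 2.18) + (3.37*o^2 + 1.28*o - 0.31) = 5.83*o^2 - 0.74*o - 2.49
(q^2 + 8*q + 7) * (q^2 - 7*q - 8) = q^4 + q^3 - 57*q^2 - 113*q - 56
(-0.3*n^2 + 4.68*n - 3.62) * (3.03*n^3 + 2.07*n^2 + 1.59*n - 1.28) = -0.909*n^5 + 13.5594*n^4 - 1.758*n^3 + 0.331800000000001*n^2 - 11.7462*n + 4.6336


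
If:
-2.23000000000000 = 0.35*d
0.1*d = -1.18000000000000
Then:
No Solution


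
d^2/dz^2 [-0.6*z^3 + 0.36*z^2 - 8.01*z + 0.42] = 0.72 - 3.6*z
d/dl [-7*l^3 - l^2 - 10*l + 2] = -21*l^2 - 2*l - 10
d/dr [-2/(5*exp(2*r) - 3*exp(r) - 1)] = (20*exp(r) - 6)*exp(r)/(-5*exp(2*r) + 3*exp(r) + 1)^2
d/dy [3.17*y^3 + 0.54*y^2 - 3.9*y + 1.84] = 9.51*y^2 + 1.08*y - 3.9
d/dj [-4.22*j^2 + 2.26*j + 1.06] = 2.26 - 8.44*j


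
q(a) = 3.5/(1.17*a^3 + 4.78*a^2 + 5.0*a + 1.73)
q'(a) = 3.5*(-3.51*a^2 - 9.56*a - 5.0)/(1.17*a^3 + 4.78*a^2 + 5.0*a + 1.73)^2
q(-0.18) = 3.58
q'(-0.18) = -12.41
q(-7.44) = -0.01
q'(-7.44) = -0.01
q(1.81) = 0.10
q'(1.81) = -0.11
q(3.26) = 0.03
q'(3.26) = -0.02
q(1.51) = 0.14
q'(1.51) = -0.16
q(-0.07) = 2.49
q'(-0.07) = -7.73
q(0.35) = 0.85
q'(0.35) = -1.81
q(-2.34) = 2.89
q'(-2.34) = -4.40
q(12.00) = 0.00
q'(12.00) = -0.00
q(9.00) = 0.00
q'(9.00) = -0.00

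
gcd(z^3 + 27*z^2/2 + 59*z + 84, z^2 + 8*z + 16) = z + 4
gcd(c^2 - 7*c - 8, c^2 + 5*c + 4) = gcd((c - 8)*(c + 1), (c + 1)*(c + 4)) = c + 1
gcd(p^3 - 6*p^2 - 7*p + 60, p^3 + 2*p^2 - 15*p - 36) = p^2 - p - 12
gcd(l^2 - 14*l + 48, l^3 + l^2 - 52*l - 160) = l - 8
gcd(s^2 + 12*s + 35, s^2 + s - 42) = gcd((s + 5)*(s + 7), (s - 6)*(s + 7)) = s + 7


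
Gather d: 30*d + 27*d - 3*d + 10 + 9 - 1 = 54*d + 18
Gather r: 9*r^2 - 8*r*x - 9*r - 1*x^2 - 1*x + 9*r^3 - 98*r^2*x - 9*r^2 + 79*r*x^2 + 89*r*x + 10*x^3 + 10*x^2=9*r^3 - 98*r^2*x + r*(79*x^2 + 81*x - 9) + 10*x^3 + 9*x^2 - x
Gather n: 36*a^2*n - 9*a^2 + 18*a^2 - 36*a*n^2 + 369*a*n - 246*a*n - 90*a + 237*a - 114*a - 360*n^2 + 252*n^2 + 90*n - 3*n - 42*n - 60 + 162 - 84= 9*a^2 + 33*a + n^2*(-36*a - 108) + n*(36*a^2 + 123*a + 45) + 18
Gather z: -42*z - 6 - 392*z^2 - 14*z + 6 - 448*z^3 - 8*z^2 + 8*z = -448*z^3 - 400*z^2 - 48*z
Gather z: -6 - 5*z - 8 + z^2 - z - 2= z^2 - 6*z - 16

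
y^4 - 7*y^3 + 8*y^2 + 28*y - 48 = (y - 4)*(y - 3)*(y - 2)*(y + 2)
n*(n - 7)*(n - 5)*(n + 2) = n^4 - 10*n^3 + 11*n^2 + 70*n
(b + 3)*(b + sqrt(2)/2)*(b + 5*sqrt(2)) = b^3 + 3*b^2 + 11*sqrt(2)*b^2/2 + 5*b + 33*sqrt(2)*b/2 + 15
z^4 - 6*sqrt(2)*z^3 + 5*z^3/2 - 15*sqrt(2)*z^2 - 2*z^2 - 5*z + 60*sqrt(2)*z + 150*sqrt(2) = (z + 5/2)*(z - 5*sqrt(2))*(z - 3*sqrt(2))*(z + 2*sqrt(2))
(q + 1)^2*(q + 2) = q^3 + 4*q^2 + 5*q + 2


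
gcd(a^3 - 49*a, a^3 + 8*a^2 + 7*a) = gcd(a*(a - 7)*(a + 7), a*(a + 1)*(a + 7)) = a^2 + 7*a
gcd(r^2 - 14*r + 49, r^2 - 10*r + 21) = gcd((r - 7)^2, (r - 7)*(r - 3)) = r - 7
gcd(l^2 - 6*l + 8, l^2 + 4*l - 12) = l - 2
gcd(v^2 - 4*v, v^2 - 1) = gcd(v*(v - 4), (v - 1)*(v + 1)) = 1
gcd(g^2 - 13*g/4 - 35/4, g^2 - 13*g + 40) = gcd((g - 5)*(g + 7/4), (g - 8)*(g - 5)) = g - 5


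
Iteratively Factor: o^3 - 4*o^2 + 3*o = (o)*(o^2 - 4*o + 3) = o*(o - 1)*(o - 3)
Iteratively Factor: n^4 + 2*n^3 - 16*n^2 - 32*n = (n + 4)*(n^3 - 2*n^2 - 8*n) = (n - 4)*(n + 4)*(n^2 + 2*n) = n*(n - 4)*(n + 4)*(n + 2)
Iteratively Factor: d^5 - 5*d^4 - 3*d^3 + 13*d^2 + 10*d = (d + 1)*(d^4 - 6*d^3 + 3*d^2 + 10*d) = (d - 2)*(d + 1)*(d^3 - 4*d^2 - 5*d) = (d - 5)*(d - 2)*(d + 1)*(d^2 + d) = d*(d - 5)*(d - 2)*(d + 1)*(d + 1)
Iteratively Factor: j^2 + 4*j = (j)*(j + 4)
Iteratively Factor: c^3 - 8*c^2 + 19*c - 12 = (c - 4)*(c^2 - 4*c + 3) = (c - 4)*(c - 3)*(c - 1)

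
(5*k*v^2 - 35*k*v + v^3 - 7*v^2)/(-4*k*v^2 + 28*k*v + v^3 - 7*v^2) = (5*k + v)/(-4*k + v)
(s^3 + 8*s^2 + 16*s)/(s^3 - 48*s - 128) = s/(s - 8)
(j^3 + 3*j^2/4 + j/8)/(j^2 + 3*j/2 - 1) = j*(8*j^2 + 6*j + 1)/(4*(2*j^2 + 3*j - 2))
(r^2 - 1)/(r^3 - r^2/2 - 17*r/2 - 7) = 2*(r - 1)/(2*r^2 - 3*r - 14)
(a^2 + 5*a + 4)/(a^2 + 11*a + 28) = (a + 1)/(a + 7)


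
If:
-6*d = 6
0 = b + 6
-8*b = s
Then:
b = -6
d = -1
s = 48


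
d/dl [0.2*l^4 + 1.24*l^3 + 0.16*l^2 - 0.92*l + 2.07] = 0.8*l^3 + 3.72*l^2 + 0.32*l - 0.92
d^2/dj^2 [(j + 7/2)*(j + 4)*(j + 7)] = 6*j + 29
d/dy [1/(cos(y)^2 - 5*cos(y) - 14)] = (2*cos(y) - 5)*sin(y)/(sin(y)^2 + 5*cos(y) + 13)^2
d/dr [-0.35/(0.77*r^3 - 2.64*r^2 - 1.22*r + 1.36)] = (0.8085*r^2 - 1.848*r - 0.427)/(0.77*r^3 - 2.64*r^2 - 1.22*r + 1.36)^2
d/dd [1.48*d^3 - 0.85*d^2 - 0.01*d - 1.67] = 4.44*d^2 - 1.7*d - 0.01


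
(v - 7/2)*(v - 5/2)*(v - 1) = v^3 - 7*v^2 + 59*v/4 - 35/4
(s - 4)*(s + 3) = s^2 - s - 12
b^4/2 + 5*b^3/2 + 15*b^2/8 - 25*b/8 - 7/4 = (b/2 + 1)*(b - 1)*(b + 1/2)*(b + 7/2)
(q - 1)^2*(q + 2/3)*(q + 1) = q^4 - q^3/3 - 5*q^2/3 + q/3 + 2/3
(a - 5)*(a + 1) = a^2 - 4*a - 5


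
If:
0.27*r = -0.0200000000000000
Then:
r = -0.07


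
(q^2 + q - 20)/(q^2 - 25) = (q - 4)/(q - 5)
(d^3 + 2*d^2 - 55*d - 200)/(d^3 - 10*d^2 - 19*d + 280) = (d + 5)/(d - 7)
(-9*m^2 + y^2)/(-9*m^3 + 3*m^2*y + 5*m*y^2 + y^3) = (-3*m + y)/(-3*m^2 + 2*m*y + y^2)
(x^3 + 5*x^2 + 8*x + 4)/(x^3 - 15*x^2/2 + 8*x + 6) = 2*(x^3 + 5*x^2 + 8*x + 4)/(2*x^3 - 15*x^2 + 16*x + 12)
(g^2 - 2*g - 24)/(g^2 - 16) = (g - 6)/(g - 4)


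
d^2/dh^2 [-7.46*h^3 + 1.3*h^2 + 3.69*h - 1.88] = 2.6 - 44.76*h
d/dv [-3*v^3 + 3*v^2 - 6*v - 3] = -9*v^2 + 6*v - 6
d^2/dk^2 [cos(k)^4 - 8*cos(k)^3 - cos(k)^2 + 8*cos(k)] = -16*sin(k)^4 + 16*sin(k)^2 - 2*cos(k) + 18*cos(3*k) - 2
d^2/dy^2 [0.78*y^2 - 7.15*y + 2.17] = 1.56000000000000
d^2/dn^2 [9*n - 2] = 0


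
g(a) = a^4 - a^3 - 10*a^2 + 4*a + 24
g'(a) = 4*a^3 - 3*a^2 - 20*a + 4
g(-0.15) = 23.18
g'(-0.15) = 6.92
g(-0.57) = 18.76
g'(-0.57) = 13.68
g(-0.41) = 20.78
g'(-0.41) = 11.42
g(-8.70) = 5619.78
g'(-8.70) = -2683.08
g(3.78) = 46.38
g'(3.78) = 101.58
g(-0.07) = 23.67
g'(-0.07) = 5.38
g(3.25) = 8.61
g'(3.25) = 44.62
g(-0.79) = 15.48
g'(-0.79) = 15.96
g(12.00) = 17640.00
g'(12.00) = 6244.00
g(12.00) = 17640.00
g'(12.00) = 6244.00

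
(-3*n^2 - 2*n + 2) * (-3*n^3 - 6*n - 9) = 9*n^5 + 6*n^4 + 12*n^3 + 39*n^2 + 6*n - 18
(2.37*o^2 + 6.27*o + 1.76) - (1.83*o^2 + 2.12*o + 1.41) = 0.54*o^2 + 4.15*o + 0.35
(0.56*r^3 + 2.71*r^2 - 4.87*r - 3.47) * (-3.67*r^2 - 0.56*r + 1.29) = -2.0552*r^5 - 10.2593*r^4 + 17.0777*r^3 + 18.958*r^2 - 4.3391*r - 4.4763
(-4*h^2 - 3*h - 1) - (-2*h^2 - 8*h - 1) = -2*h^2 + 5*h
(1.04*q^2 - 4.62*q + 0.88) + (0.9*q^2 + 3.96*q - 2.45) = 1.94*q^2 - 0.66*q - 1.57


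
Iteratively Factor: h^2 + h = (h + 1)*(h)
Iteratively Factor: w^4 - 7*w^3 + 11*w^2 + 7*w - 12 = (w + 1)*(w^3 - 8*w^2 + 19*w - 12) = (w - 1)*(w + 1)*(w^2 - 7*w + 12) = (w - 4)*(w - 1)*(w + 1)*(w - 3)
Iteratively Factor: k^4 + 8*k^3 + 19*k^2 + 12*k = (k)*(k^3 + 8*k^2 + 19*k + 12) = k*(k + 1)*(k^2 + 7*k + 12) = k*(k + 1)*(k + 3)*(k + 4)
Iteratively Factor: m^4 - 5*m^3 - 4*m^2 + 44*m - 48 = (m - 4)*(m^3 - m^2 - 8*m + 12) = (m - 4)*(m + 3)*(m^2 - 4*m + 4) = (m - 4)*(m - 2)*(m + 3)*(m - 2)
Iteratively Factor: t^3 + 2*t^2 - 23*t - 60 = (t + 4)*(t^2 - 2*t - 15) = (t - 5)*(t + 4)*(t + 3)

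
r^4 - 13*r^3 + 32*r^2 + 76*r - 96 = (r - 8)*(r - 6)*(r - 1)*(r + 2)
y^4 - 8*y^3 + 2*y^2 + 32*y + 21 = (y - 7)*(y - 3)*(y + 1)^2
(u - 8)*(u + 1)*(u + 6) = u^3 - u^2 - 50*u - 48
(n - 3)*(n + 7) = n^2 + 4*n - 21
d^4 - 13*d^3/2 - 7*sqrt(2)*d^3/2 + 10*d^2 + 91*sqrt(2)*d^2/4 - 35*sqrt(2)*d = d*(d - 4)*(d - 5/2)*(d - 7*sqrt(2)/2)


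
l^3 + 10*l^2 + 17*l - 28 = (l - 1)*(l + 4)*(l + 7)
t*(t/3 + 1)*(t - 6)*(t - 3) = t^4/3 - 2*t^3 - 3*t^2 + 18*t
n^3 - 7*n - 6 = (n - 3)*(n + 1)*(n + 2)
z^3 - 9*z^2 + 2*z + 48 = (z - 8)*(z - 3)*(z + 2)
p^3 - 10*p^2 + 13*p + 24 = (p - 8)*(p - 3)*(p + 1)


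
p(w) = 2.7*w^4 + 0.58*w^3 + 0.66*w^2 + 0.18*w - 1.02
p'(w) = 10.8*w^3 + 1.74*w^2 + 1.32*w + 0.18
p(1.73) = 28.45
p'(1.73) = 63.59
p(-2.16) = 54.60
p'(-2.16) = -103.39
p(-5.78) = 2921.52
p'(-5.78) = -2034.80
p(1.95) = 45.18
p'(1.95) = 89.45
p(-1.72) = 21.30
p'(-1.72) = -51.90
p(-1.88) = 30.85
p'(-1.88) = -67.91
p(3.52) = 447.60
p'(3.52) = 497.42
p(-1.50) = 11.91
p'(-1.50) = -34.34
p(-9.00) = 17342.70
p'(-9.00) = -7743.96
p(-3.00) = 207.42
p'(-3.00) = -279.72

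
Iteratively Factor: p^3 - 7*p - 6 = (p + 1)*(p^2 - p - 6) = (p - 3)*(p + 1)*(p + 2)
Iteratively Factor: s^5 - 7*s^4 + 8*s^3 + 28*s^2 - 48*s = (s - 4)*(s^4 - 3*s^3 - 4*s^2 + 12*s) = (s - 4)*(s - 2)*(s^3 - s^2 - 6*s) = (s - 4)*(s - 2)*(s + 2)*(s^2 - 3*s) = (s - 4)*(s - 3)*(s - 2)*(s + 2)*(s)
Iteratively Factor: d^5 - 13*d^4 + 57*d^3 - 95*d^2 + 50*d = (d - 1)*(d^4 - 12*d^3 + 45*d^2 - 50*d) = d*(d - 1)*(d^3 - 12*d^2 + 45*d - 50) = d*(d - 5)*(d - 1)*(d^2 - 7*d + 10) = d*(d - 5)^2*(d - 1)*(d - 2)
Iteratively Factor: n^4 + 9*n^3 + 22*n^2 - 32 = (n + 4)*(n^3 + 5*n^2 + 2*n - 8) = (n - 1)*(n + 4)*(n^2 + 6*n + 8) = (n - 1)*(n + 2)*(n + 4)*(n + 4)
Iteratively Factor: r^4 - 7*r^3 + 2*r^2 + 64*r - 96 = (r - 4)*(r^3 - 3*r^2 - 10*r + 24) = (r - 4)*(r - 2)*(r^2 - r - 12) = (r - 4)*(r - 2)*(r + 3)*(r - 4)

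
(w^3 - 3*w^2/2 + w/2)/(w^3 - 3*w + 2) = w*(2*w - 1)/(2*(w^2 + w - 2))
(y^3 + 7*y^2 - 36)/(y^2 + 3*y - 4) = (y^3 + 7*y^2 - 36)/(y^2 + 3*y - 4)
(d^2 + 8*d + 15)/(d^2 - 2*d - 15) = (d + 5)/(d - 5)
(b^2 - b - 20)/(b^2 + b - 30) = (b + 4)/(b + 6)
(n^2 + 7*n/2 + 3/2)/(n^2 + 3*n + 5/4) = 2*(n + 3)/(2*n + 5)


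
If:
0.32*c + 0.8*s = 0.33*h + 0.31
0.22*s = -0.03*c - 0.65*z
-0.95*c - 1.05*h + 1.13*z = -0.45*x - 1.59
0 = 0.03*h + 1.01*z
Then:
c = 1.4698275862069 - 41.4698275862069*z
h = -33.6666666666667*z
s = 2.70043103448276*z - 0.200431034482759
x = -168.61408045977*z - 0.43036398467433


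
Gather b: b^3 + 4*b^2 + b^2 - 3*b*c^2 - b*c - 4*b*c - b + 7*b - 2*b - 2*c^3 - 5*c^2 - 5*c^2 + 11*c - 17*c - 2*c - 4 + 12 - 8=b^3 + 5*b^2 + b*(-3*c^2 - 5*c + 4) - 2*c^3 - 10*c^2 - 8*c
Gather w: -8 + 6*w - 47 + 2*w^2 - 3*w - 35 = 2*w^2 + 3*w - 90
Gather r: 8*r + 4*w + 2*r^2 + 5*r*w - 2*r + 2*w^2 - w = 2*r^2 + r*(5*w + 6) + 2*w^2 + 3*w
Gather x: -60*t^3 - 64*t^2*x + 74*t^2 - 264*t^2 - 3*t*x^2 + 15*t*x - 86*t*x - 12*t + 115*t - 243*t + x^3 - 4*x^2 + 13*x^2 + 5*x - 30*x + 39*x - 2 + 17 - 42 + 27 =-60*t^3 - 190*t^2 - 140*t + x^3 + x^2*(9 - 3*t) + x*(-64*t^2 - 71*t + 14)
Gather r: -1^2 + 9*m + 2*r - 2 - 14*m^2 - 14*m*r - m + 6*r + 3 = -14*m^2 + 8*m + r*(8 - 14*m)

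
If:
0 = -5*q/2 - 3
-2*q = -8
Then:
No Solution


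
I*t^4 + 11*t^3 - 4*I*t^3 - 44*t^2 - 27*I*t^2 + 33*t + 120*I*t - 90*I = (t - 3)*(t - 6*I)*(t - 5*I)*(I*t - I)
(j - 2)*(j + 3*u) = j^2 + 3*j*u - 2*j - 6*u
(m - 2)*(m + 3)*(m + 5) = m^3 + 6*m^2 - m - 30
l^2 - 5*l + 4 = (l - 4)*(l - 1)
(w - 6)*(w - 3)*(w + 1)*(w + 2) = w^4 - 6*w^3 - 7*w^2 + 36*w + 36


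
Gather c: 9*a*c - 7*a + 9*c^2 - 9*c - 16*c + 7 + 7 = -7*a + 9*c^2 + c*(9*a - 25) + 14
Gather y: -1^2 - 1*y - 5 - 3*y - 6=-4*y - 12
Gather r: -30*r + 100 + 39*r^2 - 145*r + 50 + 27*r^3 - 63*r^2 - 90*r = 27*r^3 - 24*r^2 - 265*r + 150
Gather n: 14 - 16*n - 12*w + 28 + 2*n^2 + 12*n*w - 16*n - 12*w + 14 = 2*n^2 + n*(12*w - 32) - 24*w + 56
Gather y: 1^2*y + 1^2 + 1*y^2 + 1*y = y^2 + 2*y + 1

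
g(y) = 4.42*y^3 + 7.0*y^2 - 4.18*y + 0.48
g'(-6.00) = 389.18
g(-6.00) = -677.16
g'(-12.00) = 1737.26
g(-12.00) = -6579.12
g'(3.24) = 180.38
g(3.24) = 210.75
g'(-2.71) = 55.26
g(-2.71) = -24.75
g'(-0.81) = -6.82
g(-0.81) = 6.11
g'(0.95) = 21.09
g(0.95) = 6.62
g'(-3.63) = 119.73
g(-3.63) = -103.53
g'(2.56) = 118.56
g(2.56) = 109.81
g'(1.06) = 25.56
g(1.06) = 9.18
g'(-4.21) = 171.90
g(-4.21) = -187.67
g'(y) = 13.26*y^2 + 14.0*y - 4.18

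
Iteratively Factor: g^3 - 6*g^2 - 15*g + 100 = (g + 4)*(g^2 - 10*g + 25) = (g - 5)*(g + 4)*(g - 5)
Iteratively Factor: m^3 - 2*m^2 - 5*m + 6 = (m - 3)*(m^2 + m - 2) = (m - 3)*(m + 2)*(m - 1)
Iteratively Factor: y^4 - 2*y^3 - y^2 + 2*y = (y - 2)*(y^3 - y) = (y - 2)*(y + 1)*(y^2 - y) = y*(y - 2)*(y + 1)*(y - 1)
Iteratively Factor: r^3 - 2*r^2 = (r - 2)*(r^2) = r*(r - 2)*(r)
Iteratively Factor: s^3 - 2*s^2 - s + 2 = (s + 1)*(s^2 - 3*s + 2) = (s - 1)*(s + 1)*(s - 2)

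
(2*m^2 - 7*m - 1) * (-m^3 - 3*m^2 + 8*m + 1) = -2*m^5 + m^4 + 38*m^3 - 51*m^2 - 15*m - 1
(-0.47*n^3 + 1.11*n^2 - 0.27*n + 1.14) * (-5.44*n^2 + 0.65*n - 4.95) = 2.5568*n^5 - 6.3439*n^4 + 4.5168*n^3 - 11.8716*n^2 + 2.0775*n - 5.643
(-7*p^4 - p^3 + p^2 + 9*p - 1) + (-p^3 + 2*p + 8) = -7*p^4 - 2*p^3 + p^2 + 11*p + 7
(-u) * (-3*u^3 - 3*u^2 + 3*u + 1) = 3*u^4 + 3*u^3 - 3*u^2 - u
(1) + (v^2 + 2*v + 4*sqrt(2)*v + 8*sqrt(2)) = v^2 + 2*v + 4*sqrt(2)*v + 1 + 8*sqrt(2)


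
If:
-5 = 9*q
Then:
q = -5/9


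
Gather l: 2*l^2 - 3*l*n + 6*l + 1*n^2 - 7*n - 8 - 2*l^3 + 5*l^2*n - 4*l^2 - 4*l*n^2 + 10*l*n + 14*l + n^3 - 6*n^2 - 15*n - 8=-2*l^3 + l^2*(5*n - 2) + l*(-4*n^2 + 7*n + 20) + n^3 - 5*n^2 - 22*n - 16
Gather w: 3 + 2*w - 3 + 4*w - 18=6*w - 18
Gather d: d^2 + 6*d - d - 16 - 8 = d^2 + 5*d - 24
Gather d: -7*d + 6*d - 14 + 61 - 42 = 5 - d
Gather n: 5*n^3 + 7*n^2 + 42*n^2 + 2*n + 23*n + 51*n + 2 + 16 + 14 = 5*n^3 + 49*n^2 + 76*n + 32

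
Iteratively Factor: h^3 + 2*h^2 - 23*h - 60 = (h - 5)*(h^2 + 7*h + 12) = (h - 5)*(h + 4)*(h + 3)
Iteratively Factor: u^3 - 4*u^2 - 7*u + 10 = (u + 2)*(u^2 - 6*u + 5) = (u - 5)*(u + 2)*(u - 1)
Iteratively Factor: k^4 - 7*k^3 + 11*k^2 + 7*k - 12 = (k + 1)*(k^3 - 8*k^2 + 19*k - 12) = (k - 3)*(k + 1)*(k^2 - 5*k + 4) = (k - 3)*(k - 1)*(k + 1)*(k - 4)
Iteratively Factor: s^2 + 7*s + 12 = (s + 4)*(s + 3)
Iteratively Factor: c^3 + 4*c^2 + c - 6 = (c - 1)*(c^2 + 5*c + 6) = (c - 1)*(c + 3)*(c + 2)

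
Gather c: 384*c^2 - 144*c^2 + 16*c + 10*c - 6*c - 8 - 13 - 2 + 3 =240*c^2 + 20*c - 20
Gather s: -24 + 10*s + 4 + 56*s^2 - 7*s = 56*s^2 + 3*s - 20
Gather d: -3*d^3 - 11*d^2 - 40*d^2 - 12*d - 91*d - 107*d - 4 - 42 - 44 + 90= -3*d^3 - 51*d^2 - 210*d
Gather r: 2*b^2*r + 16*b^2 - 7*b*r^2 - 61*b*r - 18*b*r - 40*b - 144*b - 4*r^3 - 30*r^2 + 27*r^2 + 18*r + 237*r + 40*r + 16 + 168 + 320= 16*b^2 - 184*b - 4*r^3 + r^2*(-7*b - 3) + r*(2*b^2 - 79*b + 295) + 504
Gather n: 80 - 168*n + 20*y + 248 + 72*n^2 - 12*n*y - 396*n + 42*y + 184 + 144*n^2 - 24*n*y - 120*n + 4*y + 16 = 216*n^2 + n*(-36*y - 684) + 66*y + 528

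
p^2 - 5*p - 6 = (p - 6)*(p + 1)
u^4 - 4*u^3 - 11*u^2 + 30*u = u*(u - 5)*(u - 2)*(u + 3)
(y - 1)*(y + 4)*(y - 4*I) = y^3 + 3*y^2 - 4*I*y^2 - 4*y - 12*I*y + 16*I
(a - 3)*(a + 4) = a^2 + a - 12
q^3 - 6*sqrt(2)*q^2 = q^2*(q - 6*sqrt(2))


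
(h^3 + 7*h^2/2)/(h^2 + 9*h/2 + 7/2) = h^2/(h + 1)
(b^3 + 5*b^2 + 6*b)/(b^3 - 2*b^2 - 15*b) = (b + 2)/(b - 5)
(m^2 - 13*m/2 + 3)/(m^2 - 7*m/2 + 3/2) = (m - 6)/(m - 3)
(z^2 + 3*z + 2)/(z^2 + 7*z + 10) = (z + 1)/(z + 5)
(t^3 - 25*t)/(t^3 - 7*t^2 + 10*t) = (t + 5)/(t - 2)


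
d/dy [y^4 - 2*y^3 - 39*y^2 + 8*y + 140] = 4*y^3 - 6*y^2 - 78*y + 8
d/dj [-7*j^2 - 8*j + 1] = -14*j - 8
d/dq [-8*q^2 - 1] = -16*q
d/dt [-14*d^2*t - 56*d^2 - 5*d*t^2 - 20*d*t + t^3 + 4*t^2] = -14*d^2 - 10*d*t - 20*d + 3*t^2 + 8*t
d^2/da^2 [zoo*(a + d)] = 0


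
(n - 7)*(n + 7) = n^2 - 49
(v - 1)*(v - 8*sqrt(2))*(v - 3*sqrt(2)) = v^3 - 11*sqrt(2)*v^2 - v^2 + 11*sqrt(2)*v + 48*v - 48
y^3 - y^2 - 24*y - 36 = (y - 6)*(y + 2)*(y + 3)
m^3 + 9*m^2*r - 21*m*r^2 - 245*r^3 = (m - 5*r)*(m + 7*r)^2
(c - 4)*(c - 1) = c^2 - 5*c + 4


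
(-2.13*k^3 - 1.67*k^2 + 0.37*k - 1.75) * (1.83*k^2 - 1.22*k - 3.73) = -3.8979*k^5 - 0.4575*k^4 + 10.6594*k^3 + 2.5752*k^2 + 0.7549*k + 6.5275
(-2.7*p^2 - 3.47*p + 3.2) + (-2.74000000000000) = -2.7*p^2 - 3.47*p + 0.46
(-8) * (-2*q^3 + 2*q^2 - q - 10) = 16*q^3 - 16*q^2 + 8*q + 80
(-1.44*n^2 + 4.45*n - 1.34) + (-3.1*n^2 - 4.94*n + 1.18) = -4.54*n^2 - 0.49*n - 0.16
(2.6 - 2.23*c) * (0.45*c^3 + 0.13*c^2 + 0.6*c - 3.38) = -1.0035*c^4 + 0.8801*c^3 - 1.0*c^2 + 9.0974*c - 8.788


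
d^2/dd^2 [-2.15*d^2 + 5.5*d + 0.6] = -4.30000000000000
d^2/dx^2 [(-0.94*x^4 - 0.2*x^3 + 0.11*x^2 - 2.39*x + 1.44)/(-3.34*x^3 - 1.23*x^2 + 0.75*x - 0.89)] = (5.6843418860808e-14*x^8 + 2.8421709430404e-14*x^7 + 3.45614*x^6 + 141.00894*x^5 - 133.298112*x^4 - 81.324592*x^3 - 67.826034*x^2 + 18.906186*x + 4.549124)/(37.259704*x^9 + 41.164164*x^8 - 9.940842*x^7 + 13.159419*x^6 + 24.170013*x^5 - 7.261632*x^4 + 2.588817*x^3 + 4.424724*x^2 - 1.782225*x + 0.704969)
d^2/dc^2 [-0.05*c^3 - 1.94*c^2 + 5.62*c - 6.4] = -0.3*c - 3.88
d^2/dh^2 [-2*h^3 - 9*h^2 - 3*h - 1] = -12*h - 18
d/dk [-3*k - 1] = -3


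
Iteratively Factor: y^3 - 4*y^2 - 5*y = (y + 1)*(y^2 - 5*y) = y*(y + 1)*(y - 5)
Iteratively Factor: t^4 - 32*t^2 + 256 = (t + 4)*(t^3 - 4*t^2 - 16*t + 64) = (t - 4)*(t + 4)*(t^2 - 16) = (t - 4)^2*(t + 4)*(t + 4)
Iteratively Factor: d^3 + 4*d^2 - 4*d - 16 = (d - 2)*(d^2 + 6*d + 8) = (d - 2)*(d + 2)*(d + 4)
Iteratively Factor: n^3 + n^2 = (n)*(n^2 + n) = n^2*(n + 1)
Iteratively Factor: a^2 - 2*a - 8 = (a - 4)*(a + 2)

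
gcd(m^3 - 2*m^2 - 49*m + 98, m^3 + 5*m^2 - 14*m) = m^2 + 5*m - 14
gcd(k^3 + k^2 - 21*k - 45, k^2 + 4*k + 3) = k + 3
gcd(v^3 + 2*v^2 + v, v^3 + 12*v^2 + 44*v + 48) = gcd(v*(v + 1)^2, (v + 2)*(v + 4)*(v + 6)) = 1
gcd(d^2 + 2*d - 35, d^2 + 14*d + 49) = d + 7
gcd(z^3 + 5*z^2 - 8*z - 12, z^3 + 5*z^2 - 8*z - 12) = z^3 + 5*z^2 - 8*z - 12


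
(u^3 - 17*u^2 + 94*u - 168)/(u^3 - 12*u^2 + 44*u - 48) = (u - 7)/(u - 2)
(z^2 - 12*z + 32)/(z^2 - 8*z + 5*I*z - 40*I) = (z - 4)/(z + 5*I)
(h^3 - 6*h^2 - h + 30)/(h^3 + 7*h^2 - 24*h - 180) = (h^2 - h - 6)/(h^2 + 12*h + 36)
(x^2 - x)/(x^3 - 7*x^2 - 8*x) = (1 - x)/(-x^2 + 7*x + 8)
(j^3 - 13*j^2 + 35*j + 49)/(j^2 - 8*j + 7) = (j^2 - 6*j - 7)/(j - 1)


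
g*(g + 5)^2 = g^3 + 10*g^2 + 25*g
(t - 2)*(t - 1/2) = t^2 - 5*t/2 + 1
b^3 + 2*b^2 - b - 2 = (b - 1)*(b + 1)*(b + 2)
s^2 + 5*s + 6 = (s + 2)*(s + 3)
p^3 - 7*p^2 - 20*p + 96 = (p - 8)*(p - 3)*(p + 4)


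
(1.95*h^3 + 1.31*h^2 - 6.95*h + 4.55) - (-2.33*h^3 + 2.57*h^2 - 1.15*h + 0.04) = 4.28*h^3 - 1.26*h^2 - 5.8*h + 4.51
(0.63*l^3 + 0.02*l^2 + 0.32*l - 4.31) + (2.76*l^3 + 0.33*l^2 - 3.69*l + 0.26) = 3.39*l^3 + 0.35*l^2 - 3.37*l - 4.05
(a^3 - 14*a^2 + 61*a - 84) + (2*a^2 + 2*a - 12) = a^3 - 12*a^2 + 63*a - 96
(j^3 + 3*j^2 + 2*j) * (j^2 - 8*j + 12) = j^5 - 5*j^4 - 10*j^3 + 20*j^2 + 24*j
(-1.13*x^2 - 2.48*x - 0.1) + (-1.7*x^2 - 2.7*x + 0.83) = -2.83*x^2 - 5.18*x + 0.73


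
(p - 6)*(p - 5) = p^2 - 11*p + 30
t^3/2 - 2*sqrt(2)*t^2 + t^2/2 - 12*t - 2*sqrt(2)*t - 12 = (t/2 + 1/2)*(t - 6*sqrt(2))*(t + 2*sqrt(2))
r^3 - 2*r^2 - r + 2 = (r - 2)*(r - 1)*(r + 1)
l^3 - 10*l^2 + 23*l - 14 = (l - 7)*(l - 2)*(l - 1)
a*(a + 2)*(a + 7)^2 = a^4 + 16*a^3 + 77*a^2 + 98*a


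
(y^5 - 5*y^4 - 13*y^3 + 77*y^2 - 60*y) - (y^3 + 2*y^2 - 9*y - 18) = y^5 - 5*y^4 - 14*y^3 + 75*y^2 - 51*y + 18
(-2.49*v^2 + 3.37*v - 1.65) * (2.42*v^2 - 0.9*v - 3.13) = -6.0258*v^4 + 10.3964*v^3 + 0.7677*v^2 - 9.0631*v + 5.1645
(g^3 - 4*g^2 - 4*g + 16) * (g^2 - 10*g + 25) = g^5 - 14*g^4 + 61*g^3 - 44*g^2 - 260*g + 400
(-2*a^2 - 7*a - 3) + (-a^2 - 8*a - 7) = -3*a^2 - 15*a - 10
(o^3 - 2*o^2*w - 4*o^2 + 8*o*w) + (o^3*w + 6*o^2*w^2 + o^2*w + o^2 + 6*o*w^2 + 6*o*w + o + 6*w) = o^3*w + o^3 + 6*o^2*w^2 - o^2*w - 3*o^2 + 6*o*w^2 + 14*o*w + o + 6*w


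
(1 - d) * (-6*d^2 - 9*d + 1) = 6*d^3 + 3*d^2 - 10*d + 1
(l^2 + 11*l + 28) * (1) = l^2 + 11*l + 28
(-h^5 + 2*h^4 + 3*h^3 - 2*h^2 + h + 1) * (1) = -h^5 + 2*h^4 + 3*h^3 - 2*h^2 + h + 1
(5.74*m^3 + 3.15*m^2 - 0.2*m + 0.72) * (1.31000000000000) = 7.5194*m^3 + 4.1265*m^2 - 0.262*m + 0.9432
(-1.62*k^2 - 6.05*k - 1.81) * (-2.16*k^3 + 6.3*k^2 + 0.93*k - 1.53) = 3.4992*k^5 + 2.862*k^4 - 35.712*k^3 - 14.5509*k^2 + 7.5732*k + 2.7693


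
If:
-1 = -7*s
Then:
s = 1/7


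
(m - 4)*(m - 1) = m^2 - 5*m + 4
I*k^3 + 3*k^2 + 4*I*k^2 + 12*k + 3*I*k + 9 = (k + 3)*(k - 3*I)*(I*k + I)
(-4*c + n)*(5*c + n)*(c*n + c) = -20*c^3*n - 20*c^3 + c^2*n^2 + c^2*n + c*n^3 + c*n^2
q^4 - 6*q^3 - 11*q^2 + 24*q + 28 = (q - 7)*(q - 2)*(q + 1)*(q + 2)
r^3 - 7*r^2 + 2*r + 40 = (r - 5)*(r - 4)*(r + 2)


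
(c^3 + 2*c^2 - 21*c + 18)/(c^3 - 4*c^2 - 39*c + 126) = (c - 1)/(c - 7)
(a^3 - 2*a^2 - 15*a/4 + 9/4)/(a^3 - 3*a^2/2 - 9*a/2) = (a - 1/2)/a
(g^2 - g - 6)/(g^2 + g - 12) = (g + 2)/(g + 4)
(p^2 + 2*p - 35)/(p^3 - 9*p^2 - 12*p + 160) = (p + 7)/(p^2 - 4*p - 32)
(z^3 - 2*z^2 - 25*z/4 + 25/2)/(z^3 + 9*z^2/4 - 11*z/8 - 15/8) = 2*(2*z^2 - 9*z + 10)/(4*z^2 - z - 3)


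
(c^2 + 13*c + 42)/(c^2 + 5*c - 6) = (c + 7)/(c - 1)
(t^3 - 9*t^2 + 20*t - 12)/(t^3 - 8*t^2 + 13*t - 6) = (t - 2)/(t - 1)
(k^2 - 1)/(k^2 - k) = (k + 1)/k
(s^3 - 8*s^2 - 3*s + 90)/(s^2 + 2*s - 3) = (s^2 - 11*s + 30)/(s - 1)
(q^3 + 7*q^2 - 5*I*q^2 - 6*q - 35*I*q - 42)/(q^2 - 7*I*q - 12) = (q^2 + q*(7 - 2*I) - 14*I)/(q - 4*I)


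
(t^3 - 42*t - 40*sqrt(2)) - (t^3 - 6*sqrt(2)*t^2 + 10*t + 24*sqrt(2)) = 6*sqrt(2)*t^2 - 52*t - 64*sqrt(2)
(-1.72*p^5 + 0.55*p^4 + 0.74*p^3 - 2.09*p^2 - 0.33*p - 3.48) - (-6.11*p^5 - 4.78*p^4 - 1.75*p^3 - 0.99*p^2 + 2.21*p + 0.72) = 4.39*p^5 + 5.33*p^4 + 2.49*p^3 - 1.1*p^2 - 2.54*p - 4.2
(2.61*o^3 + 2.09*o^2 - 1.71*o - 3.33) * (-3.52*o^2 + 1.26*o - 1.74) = -9.1872*o^5 - 4.0682*o^4 + 4.1112*o^3 + 5.9304*o^2 - 1.2204*o + 5.7942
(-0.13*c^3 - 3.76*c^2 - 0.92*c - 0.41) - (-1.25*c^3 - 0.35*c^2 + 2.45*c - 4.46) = 1.12*c^3 - 3.41*c^2 - 3.37*c + 4.05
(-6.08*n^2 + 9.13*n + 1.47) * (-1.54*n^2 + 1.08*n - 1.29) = 9.3632*n^4 - 20.6266*n^3 + 15.4398*n^2 - 10.1901*n - 1.8963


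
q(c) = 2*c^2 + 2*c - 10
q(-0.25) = -10.38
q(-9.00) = 134.00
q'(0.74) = 4.96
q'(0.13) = 2.52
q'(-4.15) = -14.60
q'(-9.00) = -34.00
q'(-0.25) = 1.00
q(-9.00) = 134.00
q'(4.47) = 19.88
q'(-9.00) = -34.00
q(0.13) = -9.71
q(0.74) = -7.42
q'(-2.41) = -7.64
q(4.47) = 38.90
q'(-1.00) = -2.00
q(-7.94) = 100.21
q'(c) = 4*c + 2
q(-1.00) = -10.00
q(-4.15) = 16.14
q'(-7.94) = -29.76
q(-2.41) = -3.20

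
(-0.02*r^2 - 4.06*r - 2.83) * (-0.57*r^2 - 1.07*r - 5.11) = 0.0114*r^4 + 2.3356*r^3 + 6.0595*r^2 + 23.7747*r + 14.4613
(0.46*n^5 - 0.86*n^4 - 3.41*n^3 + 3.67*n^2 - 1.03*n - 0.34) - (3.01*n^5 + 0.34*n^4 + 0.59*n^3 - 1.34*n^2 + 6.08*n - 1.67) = -2.55*n^5 - 1.2*n^4 - 4.0*n^3 + 5.01*n^2 - 7.11*n + 1.33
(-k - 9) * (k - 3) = -k^2 - 6*k + 27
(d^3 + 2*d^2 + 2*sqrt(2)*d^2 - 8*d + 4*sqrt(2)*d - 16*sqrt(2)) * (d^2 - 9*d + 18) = d^5 - 7*d^4 + 2*sqrt(2)*d^4 - 14*sqrt(2)*d^3 - 8*d^3 - 16*sqrt(2)*d^2 + 108*d^2 - 144*d + 216*sqrt(2)*d - 288*sqrt(2)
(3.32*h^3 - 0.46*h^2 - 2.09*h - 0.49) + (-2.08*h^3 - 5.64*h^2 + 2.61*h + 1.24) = 1.24*h^3 - 6.1*h^2 + 0.52*h + 0.75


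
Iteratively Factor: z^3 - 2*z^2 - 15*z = (z + 3)*(z^2 - 5*z) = z*(z + 3)*(z - 5)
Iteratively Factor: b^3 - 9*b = (b - 3)*(b^2 + 3*b) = b*(b - 3)*(b + 3)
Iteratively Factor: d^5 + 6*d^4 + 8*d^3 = (d + 2)*(d^4 + 4*d^3) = (d + 2)*(d + 4)*(d^3) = d*(d + 2)*(d + 4)*(d^2) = d^2*(d + 2)*(d + 4)*(d)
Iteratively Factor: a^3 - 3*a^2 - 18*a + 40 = (a + 4)*(a^2 - 7*a + 10) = (a - 5)*(a + 4)*(a - 2)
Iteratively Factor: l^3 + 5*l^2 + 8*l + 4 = (l + 2)*(l^2 + 3*l + 2) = (l + 2)^2*(l + 1)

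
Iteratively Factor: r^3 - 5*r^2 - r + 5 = (r - 5)*(r^2 - 1) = (r - 5)*(r - 1)*(r + 1)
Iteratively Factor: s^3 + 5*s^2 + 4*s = (s + 1)*(s^2 + 4*s) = s*(s + 1)*(s + 4)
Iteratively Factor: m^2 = (m)*(m)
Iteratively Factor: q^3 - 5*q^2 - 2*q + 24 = (q + 2)*(q^2 - 7*q + 12) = (q - 3)*(q + 2)*(q - 4)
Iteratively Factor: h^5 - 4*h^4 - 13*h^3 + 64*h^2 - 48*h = (h - 1)*(h^4 - 3*h^3 - 16*h^2 + 48*h) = (h - 4)*(h - 1)*(h^3 + h^2 - 12*h) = (h - 4)*(h - 3)*(h - 1)*(h^2 + 4*h) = h*(h - 4)*(h - 3)*(h - 1)*(h + 4)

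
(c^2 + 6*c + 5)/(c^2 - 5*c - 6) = (c + 5)/(c - 6)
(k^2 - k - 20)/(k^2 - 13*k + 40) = (k + 4)/(k - 8)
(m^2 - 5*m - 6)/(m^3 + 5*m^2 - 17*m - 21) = (m - 6)/(m^2 + 4*m - 21)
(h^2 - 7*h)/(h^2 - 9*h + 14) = h/(h - 2)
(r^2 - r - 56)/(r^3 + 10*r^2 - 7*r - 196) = (r - 8)/(r^2 + 3*r - 28)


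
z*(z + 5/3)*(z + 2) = z^3 + 11*z^2/3 + 10*z/3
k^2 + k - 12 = (k - 3)*(k + 4)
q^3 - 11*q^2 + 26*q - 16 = (q - 8)*(q - 2)*(q - 1)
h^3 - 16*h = h*(h - 4)*(h + 4)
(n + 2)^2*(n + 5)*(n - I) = n^4 + 9*n^3 - I*n^3 + 24*n^2 - 9*I*n^2 + 20*n - 24*I*n - 20*I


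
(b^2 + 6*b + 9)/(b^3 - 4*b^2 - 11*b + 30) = (b + 3)/(b^2 - 7*b + 10)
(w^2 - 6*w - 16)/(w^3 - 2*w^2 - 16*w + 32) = (w^2 - 6*w - 16)/(w^3 - 2*w^2 - 16*w + 32)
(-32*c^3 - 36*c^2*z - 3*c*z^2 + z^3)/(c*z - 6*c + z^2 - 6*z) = (-32*c^2 - 4*c*z + z^2)/(z - 6)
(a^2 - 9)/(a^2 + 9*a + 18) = (a - 3)/(a + 6)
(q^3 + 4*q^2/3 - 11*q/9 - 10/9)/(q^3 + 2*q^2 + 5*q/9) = (3*q^2 - q - 2)/(q*(3*q + 1))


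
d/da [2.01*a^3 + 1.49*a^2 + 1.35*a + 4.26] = 6.03*a^2 + 2.98*a + 1.35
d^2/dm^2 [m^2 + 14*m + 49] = 2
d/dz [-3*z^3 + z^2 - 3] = z*(2 - 9*z)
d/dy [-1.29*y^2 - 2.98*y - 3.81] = -2.58*y - 2.98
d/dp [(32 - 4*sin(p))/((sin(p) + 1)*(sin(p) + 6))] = 4*(sin(p)^2 - 16*sin(p) - 62)*cos(p)/((sin(p) + 1)^2*(sin(p) + 6)^2)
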